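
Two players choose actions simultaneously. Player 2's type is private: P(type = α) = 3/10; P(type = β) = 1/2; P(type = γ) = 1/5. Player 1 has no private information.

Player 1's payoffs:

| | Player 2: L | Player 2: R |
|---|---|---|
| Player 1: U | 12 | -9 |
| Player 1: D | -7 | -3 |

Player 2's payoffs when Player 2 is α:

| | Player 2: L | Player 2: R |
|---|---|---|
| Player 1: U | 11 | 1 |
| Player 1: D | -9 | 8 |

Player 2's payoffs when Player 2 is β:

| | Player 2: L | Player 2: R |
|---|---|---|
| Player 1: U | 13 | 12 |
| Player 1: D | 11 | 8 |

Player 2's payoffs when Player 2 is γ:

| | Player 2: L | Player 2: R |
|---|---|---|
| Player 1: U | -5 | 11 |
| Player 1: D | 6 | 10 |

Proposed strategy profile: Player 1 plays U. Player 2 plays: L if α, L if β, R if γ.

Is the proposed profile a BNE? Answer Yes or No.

Player 1 plays U: E[U] = 3/10·(12) + 1/2·(12) + 1/5·(-9) = 39/5; E[D] = -31/5. Best-responding. ✓
Player 2 (type α), facing U: L gives 11, R gives 1. Proposed L is best. ✓
Player 2 (type β), facing U: L gives 13, R gives 12. Proposed L is best. ✓
Player 2 (type γ), facing U: L gives -5, R gives 11. Proposed R is best. ✓

Yes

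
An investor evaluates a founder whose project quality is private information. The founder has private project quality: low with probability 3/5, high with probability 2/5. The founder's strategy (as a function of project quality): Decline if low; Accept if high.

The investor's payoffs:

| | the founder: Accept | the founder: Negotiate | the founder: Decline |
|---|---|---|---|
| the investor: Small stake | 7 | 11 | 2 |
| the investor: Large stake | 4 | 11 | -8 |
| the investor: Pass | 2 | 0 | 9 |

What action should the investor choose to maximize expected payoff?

Pass

Compute the investor's expected payoff for each action, taking the expectation over the founder's type.
E[Small stake] = 3/5·(2) + 2/5·(7) = 4
E[Large stake] = 3/5·(-8) + 2/5·(4) = -16/5
E[Pass] = 3/5·(9) + 2/5·(2) = 31/5
Best response: Pass (31/5 is the largest).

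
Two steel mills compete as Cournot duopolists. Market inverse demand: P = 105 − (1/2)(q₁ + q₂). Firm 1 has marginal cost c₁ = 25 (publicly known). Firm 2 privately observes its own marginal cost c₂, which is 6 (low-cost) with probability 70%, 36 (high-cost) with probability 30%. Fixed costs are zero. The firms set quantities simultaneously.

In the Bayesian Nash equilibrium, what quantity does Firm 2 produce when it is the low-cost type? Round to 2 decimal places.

Type-c best response for Firm 2: q₂(c) = (105 − c) − q₁/2.
Firm 1 maximizes expected profit; its first-order condition is 105 − q₁ − (1/2)E[q₂] − 25 = 0.
Substituting E[q₂] and solving: E[c₂] = 15, so q₁ = (105 − 2·25 + 15)/(3/2) = 46.6667.
q₂(low-cost) = (105 − 6 − (1/2)·46.6667) = 75.6667.

75.67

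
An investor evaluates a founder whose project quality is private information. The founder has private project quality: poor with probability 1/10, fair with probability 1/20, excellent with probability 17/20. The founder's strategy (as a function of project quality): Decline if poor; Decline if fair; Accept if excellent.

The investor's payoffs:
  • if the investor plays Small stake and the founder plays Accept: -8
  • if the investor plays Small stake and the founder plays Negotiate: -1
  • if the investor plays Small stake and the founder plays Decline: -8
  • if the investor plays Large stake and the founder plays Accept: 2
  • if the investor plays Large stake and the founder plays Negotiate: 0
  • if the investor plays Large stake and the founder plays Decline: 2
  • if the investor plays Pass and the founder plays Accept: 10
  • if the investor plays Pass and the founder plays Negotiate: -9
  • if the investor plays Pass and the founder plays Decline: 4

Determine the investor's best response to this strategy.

Compute the investor's expected payoff for each action, taking the expectation over the founder's type.
E[Small stake] = 1/10·(-8) + 1/20·(-8) + 17/20·(-8) = -8
E[Large stake] = 1/10·(2) + 1/20·(2) + 17/20·(2) = 2
E[Pass] = 1/10·(4) + 1/20·(4) + 17/20·(10) = 91/10
Best response: Pass (91/10 is the largest).

Pass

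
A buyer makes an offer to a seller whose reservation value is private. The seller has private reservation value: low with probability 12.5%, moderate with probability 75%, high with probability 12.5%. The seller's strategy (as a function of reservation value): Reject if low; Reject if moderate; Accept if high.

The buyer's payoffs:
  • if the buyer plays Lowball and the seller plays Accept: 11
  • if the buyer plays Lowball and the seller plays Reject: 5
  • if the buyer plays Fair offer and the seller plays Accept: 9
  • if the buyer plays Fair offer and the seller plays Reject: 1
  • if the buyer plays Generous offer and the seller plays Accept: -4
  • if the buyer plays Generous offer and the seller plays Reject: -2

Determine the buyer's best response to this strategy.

E[Lowball] = 0.125·(5) + 0.75·(5) + 0.125·(11) = 5.75
E[Fair offer] = 0.125·(1) + 0.75·(1) + 0.125·(9) = 2
E[Generous offer] = 0.125·(-2) + 0.75·(-2) + 0.125·(-4) = -2.25
Best response: Lowball (5.75 is the largest).

Lowball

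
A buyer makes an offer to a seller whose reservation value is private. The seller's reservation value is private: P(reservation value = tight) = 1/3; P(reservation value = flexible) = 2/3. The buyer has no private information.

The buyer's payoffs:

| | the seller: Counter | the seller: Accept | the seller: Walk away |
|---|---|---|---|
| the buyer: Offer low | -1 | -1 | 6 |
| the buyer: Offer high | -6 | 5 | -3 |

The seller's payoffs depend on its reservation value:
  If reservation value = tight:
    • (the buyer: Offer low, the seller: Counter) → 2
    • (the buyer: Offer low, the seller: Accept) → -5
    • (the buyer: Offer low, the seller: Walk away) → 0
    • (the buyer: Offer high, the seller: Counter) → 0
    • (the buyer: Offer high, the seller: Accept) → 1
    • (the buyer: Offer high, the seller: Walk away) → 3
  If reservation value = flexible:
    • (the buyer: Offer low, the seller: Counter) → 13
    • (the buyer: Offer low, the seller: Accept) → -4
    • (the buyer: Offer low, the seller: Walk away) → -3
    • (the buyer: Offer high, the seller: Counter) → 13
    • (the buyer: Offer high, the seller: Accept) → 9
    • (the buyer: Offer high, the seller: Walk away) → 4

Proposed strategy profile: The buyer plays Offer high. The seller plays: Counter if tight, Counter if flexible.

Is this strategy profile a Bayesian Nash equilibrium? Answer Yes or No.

No

A profile is a BNE iff every type of every player is best-responding given beliefs about the other side.
The buyer plays Offer high: E[Offer high] = 1/3·(-6) + 2/3·(-6) = -6; E[Offer low] = -1. Not best-responding. ✗
The seller (reservation value tight), facing Offer high: Counter gives 0, Accept gives 1, Walk away gives 3. Proposed Counter is not best — profitable deviation exists. ✗
The seller (reservation value flexible), facing Offer high: Counter gives 13, Accept gives 9, Walk away gives 4. Proposed Counter is best. ✓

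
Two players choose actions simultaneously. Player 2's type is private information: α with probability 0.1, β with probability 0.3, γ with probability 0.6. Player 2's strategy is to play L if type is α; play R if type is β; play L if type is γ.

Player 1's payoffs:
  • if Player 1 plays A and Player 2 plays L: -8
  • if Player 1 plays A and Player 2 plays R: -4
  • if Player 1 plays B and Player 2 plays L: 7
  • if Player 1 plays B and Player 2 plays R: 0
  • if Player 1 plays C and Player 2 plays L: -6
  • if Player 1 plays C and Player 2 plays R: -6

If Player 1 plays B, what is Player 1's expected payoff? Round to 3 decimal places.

4.900

E[B] = 0.1·7 + 0.3·0 + 0.6·7 = 0.7 + 0 + 4.2 = 4.9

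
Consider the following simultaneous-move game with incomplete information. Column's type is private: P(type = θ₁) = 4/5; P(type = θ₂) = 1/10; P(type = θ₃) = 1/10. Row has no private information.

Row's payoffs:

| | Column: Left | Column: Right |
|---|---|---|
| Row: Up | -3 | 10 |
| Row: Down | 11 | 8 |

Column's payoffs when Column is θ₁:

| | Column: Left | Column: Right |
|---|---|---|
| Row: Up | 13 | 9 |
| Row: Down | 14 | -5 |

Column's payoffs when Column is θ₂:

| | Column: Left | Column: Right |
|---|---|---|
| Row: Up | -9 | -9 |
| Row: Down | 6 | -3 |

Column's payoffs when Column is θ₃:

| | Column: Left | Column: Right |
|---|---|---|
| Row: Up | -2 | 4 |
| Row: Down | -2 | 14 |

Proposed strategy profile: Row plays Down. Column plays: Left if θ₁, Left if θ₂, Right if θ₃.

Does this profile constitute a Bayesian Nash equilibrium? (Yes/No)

Row plays Down: E[Down] = 4/5·(11) + 1/10·(11) + 1/10·(8) = 107/10; E[Up] = -17/10. Best-responding. ✓
Column (type θ₁), facing Down: Left gives 14, Right gives -5. Proposed Left is best. ✓
Column (type θ₂), facing Down: Left gives 6, Right gives -3. Proposed Left is best. ✓
Column (type θ₃), facing Down: Left gives -2, Right gives 14. Proposed Right is best. ✓

Yes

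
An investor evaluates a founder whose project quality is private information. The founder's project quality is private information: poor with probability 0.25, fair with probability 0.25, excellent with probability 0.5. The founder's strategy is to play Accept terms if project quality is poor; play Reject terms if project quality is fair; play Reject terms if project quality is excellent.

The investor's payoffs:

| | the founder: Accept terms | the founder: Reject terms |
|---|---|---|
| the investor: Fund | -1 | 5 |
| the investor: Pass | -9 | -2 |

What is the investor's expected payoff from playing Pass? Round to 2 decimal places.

-3.75

E[Pass] = 0.25·(-9) + 0.25·(-2) + 0.5·(-2) = (-2.25) + (-0.5) + (-1) = -3.75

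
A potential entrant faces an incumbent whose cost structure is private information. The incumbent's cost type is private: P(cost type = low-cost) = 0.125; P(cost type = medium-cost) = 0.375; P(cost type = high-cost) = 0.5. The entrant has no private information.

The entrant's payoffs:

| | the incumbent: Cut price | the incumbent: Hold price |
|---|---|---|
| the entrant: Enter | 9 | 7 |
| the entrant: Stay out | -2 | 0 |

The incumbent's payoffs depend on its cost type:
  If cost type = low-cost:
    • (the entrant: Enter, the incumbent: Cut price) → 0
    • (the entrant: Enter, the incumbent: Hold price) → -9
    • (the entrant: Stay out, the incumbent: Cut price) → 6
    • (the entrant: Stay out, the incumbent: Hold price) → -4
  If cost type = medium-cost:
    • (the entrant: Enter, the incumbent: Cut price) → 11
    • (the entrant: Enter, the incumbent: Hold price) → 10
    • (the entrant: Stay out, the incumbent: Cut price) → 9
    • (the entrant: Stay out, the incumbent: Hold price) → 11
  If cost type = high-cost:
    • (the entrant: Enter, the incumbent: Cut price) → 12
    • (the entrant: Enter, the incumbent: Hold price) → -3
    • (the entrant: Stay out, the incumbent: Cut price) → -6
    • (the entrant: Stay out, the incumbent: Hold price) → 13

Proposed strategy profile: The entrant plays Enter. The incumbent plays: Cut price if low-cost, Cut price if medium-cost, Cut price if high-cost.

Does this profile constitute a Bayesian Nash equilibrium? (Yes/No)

The entrant plays Enter: E[Enter] = 0.125·(9) + 0.375·(9) + 0.5·(9) = 9; E[Stay out] = -2. Best-responding. ✓
The incumbent (cost type low-cost), facing Enter: Cut price gives 0, Hold price gives -9. Proposed Cut price is best. ✓
The incumbent (cost type medium-cost), facing Enter: Cut price gives 11, Hold price gives 10. Proposed Cut price is best. ✓
The incumbent (cost type high-cost), facing Enter: Cut price gives 12, Hold price gives -3. Proposed Cut price is best. ✓

Yes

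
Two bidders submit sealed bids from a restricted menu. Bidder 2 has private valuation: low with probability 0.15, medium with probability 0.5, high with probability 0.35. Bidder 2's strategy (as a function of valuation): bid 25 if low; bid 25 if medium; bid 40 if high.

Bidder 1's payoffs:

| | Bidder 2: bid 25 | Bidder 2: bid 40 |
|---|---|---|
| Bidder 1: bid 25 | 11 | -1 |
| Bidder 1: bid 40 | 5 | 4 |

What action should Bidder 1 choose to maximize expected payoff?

bid 25

E[bid 25] = 0.15·(11) + 0.5·(11) + 0.35·(-1) = 6.8
E[bid 40] = 0.15·(5) + 0.5·(5) + 0.35·(4) = 4.65
Best response: bid 25 (6.8 is the largest).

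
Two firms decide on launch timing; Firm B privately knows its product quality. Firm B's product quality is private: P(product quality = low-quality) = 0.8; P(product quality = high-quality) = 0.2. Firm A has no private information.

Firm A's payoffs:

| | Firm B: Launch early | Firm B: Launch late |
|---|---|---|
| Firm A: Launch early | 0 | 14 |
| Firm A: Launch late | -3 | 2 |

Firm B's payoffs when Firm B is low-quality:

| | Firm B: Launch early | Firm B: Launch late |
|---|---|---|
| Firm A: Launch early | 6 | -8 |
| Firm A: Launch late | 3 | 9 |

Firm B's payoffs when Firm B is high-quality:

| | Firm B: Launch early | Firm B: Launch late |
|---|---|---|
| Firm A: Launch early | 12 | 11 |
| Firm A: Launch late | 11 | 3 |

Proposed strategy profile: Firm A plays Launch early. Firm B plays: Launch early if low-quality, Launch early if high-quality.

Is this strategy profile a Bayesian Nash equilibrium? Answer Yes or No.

Yes

Firm A plays Launch early: E[Launch early] = 0.8·(0) + 0.2·(0) = 0; E[Launch late] = -3. Best-responding. ✓
Firm B (product quality low-quality), facing Launch early: Launch early gives 6, Launch late gives -8. Proposed Launch early is best. ✓
Firm B (product quality high-quality), facing Launch early: Launch early gives 12, Launch late gives 11. Proposed Launch early is best. ✓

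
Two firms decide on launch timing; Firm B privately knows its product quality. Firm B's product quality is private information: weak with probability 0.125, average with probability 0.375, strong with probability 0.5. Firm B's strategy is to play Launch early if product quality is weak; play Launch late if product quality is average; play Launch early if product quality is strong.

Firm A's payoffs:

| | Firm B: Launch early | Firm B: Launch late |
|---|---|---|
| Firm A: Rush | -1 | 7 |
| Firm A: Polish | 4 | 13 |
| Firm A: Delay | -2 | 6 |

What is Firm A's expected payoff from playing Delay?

E[Delay] = 0.125·(-2) + 0.375·6 + 0.5·(-2) = (-0.25) + 2.25 + (-1) = 1

1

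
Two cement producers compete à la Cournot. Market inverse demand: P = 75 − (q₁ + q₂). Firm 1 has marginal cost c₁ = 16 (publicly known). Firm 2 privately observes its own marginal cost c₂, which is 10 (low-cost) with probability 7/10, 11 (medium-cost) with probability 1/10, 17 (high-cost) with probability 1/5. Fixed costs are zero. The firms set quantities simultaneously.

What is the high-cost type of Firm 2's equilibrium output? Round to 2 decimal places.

Type-c best response for Firm 2: q₂(c) = (75 − c)/2 − q₁/2.
Firm 1 maximizes expected profit; its first-order condition is 75 − 2q₁ − E[q₂] − 16 = 0.
Substituting E[q₂] and solving: E[c₂] = 11.5, so q₁ = (75 − 2·16 + 11.5)/3 = 18.1667.
q₂(high-cost) = (75 − 17 − 18.1667)/2 = 19.9167.

19.92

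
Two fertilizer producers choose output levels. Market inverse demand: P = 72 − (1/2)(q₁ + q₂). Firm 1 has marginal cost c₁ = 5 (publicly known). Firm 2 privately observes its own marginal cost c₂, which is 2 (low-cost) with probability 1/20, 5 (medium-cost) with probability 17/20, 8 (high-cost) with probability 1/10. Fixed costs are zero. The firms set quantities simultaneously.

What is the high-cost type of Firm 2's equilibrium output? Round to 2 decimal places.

Type-c best response for Firm 2: q₂(c) = (72 − c) − q₁/2.
Firm 1 maximizes expected profit; its first-order condition is 72 − q₁ − (1/2)E[q₂] − 5 = 0.
Substituting E[q₂] and solving: E[c₂] = 5.15, so q₁ = (72 − 2·5 + 5.15)/(3/2) = 44.7667.
q₂(high-cost) = (72 − 8 − (1/2)·44.7667) = 41.6167.

41.62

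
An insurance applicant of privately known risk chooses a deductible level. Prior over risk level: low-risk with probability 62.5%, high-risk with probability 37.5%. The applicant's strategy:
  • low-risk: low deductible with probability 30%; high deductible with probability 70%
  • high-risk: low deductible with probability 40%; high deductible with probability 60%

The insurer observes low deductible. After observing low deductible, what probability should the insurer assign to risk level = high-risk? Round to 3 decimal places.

Apply Bayes' rule using the sender's strategy as the likelihood.
P(low deductible) = 0.625·0.3 + 0.375·0.4 = 0.3375
P(high-risk | low deductible) = (0.375·0.4) / 0.3375 = 0.15 / 0.3375 = 0.444444

0.444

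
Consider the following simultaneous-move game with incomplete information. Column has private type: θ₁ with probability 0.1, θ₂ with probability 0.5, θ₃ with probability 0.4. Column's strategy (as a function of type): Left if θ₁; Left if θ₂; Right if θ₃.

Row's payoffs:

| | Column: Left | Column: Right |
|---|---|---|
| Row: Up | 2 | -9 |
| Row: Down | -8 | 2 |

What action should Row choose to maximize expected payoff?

Up

Compute Row's expected payoff for each action, taking the expectation over Column's type.
E[Up] = 0.1·(2) + 0.5·(2) + 0.4·(-9) = -2.4
E[Down] = 0.1·(-8) + 0.5·(-8) + 0.4·(2) = -4
Best response: Up (-2.4 is the largest).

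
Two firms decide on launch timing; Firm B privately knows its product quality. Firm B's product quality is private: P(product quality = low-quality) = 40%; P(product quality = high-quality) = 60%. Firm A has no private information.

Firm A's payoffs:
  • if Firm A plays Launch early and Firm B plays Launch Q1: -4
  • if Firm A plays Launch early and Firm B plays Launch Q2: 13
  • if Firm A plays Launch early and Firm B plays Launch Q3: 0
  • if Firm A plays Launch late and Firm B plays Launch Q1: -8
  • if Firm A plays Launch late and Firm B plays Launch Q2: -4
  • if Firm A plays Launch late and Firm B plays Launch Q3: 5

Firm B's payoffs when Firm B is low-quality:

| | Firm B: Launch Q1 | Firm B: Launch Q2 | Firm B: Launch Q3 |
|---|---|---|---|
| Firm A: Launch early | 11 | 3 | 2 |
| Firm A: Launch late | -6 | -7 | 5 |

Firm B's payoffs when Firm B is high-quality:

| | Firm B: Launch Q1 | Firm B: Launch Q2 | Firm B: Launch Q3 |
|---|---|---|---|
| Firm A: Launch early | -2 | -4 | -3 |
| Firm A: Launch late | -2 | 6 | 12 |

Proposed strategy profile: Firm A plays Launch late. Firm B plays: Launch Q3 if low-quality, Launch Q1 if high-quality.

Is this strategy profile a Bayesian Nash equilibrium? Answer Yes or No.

Firm A plays Launch late: E[Launch late] = 0.4·(5) + 0.6·(-8) = -2.8; E[Launch early] = -2.4. Not best-responding. ✗
Firm B (product quality low-quality), facing Launch late: Launch Q1 gives -6, Launch Q2 gives -7, Launch Q3 gives 5. Proposed Launch Q3 is best. ✓
Firm B (product quality high-quality), facing Launch late: Launch Q1 gives -2, Launch Q2 gives 6, Launch Q3 gives 12. Proposed Launch Q1 is not best — profitable deviation exists. ✗

No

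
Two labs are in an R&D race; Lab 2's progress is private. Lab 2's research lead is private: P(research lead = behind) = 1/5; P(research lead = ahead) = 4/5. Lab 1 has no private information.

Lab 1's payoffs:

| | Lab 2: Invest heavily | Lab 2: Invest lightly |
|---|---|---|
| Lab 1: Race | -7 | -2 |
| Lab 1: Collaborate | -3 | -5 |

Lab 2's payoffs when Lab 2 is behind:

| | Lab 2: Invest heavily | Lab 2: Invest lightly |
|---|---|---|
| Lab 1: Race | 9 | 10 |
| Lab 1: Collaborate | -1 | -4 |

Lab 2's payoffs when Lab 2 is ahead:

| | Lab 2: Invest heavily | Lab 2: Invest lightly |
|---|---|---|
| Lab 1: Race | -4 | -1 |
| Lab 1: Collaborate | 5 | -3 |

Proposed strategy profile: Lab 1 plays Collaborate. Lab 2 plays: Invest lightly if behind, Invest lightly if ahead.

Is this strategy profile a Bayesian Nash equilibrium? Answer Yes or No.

Lab 1 plays Collaborate: E[Collaborate] = 1/5·(-5) + 4/5·(-5) = -5; E[Race] = -2. Not best-responding. ✗
Lab 2 (research lead behind), facing Collaborate: Invest heavily gives -1, Invest lightly gives -4. Proposed Invest lightly is not best — profitable deviation exists. ✗
Lab 2 (research lead ahead), facing Collaborate: Invest heavily gives 5, Invest lightly gives -3. Proposed Invest lightly is not best — profitable deviation exists. ✗

No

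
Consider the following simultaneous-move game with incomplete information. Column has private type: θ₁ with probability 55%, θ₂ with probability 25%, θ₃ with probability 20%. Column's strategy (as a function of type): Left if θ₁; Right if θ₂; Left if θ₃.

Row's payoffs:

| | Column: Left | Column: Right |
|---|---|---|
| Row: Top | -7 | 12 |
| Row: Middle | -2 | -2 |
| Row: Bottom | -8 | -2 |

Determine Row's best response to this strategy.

Middle

E[Top] = 0.55·(-7) + 0.25·(12) + 0.2·(-7) = -2.25
E[Middle] = 0.55·(-2) + 0.25·(-2) + 0.2·(-2) = -2
E[Bottom] = 0.55·(-8) + 0.25·(-2) + 0.2·(-8) = -6.5
Best response: Middle (-2 is the largest).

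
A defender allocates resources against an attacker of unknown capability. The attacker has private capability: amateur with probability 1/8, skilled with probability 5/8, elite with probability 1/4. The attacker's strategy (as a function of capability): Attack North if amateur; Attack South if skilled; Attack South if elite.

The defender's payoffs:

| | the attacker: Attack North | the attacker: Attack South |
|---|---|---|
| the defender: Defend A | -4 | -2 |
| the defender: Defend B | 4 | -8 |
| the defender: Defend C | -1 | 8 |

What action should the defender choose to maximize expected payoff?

Defend C

E[Defend A] = 1/8·(-4) + 5/8·(-2) + 1/4·(-2) = -9/4
E[Defend B] = 1/8·(4) + 5/8·(-8) + 1/4·(-8) = -13/2
E[Defend C] = 1/8·(-1) + 5/8·(8) + 1/4·(8) = 55/8
Best response: Defend C (55/8 is the largest).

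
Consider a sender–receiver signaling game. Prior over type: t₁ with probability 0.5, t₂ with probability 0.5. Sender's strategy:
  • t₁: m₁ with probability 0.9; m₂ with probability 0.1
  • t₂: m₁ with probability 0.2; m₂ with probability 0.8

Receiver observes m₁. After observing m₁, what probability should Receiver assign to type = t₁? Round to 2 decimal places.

P(m₁) = 0.5·0.9 + 0.5·0.2 = 0.55
P(t₁ | m₁) = (0.5·0.9) / 0.55 = 0.45 / 0.55 = 0.818182

0.82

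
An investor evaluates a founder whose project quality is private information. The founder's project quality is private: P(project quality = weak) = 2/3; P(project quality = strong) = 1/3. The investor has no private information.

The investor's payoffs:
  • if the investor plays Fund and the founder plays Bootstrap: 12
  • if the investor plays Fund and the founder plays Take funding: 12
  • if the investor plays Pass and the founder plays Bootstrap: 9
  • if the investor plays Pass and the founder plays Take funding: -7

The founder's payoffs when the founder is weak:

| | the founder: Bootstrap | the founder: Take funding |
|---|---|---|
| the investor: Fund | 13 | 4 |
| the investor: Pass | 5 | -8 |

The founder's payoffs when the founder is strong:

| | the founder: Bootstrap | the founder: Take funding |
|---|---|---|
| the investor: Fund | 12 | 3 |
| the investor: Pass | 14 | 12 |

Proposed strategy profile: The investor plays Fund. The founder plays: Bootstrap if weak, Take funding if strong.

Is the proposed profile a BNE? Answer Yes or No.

No

The investor plays Fund: E[Fund] = 2/3·(12) + 1/3·(12) = 12; E[Pass] = 11/3. Best-responding. ✓
The founder (project quality weak), facing Fund: Bootstrap gives 13, Take funding gives 4. Proposed Bootstrap is best. ✓
The founder (project quality strong), facing Fund: Bootstrap gives 12, Take funding gives 3. Proposed Take funding is not best — profitable deviation exists. ✗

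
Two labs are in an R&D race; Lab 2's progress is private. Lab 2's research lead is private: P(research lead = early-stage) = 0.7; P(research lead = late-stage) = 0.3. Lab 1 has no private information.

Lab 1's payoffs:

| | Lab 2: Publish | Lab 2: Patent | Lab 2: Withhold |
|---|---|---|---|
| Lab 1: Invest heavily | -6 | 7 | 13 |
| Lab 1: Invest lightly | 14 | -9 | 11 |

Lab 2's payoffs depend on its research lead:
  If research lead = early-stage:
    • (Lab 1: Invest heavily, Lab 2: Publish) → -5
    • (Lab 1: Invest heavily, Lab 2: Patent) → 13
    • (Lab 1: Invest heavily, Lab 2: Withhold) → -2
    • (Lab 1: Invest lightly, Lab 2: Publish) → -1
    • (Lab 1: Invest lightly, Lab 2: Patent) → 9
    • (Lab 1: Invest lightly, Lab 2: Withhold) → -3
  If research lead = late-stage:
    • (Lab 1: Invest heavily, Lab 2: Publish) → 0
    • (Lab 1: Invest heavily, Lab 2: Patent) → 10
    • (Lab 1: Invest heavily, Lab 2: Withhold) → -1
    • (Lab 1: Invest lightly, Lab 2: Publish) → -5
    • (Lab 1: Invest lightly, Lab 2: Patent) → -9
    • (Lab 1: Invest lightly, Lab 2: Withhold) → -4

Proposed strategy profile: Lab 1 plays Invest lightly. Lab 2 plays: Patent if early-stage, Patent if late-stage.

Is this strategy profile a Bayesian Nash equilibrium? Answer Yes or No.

No

Lab 1 plays Invest lightly: E[Invest lightly] = 0.7·(-9) + 0.3·(-9) = -9; E[Invest heavily] = 7. Not best-responding. ✗
Lab 2 (research lead early-stage), facing Invest lightly: Publish gives -1, Patent gives 9, Withhold gives -3. Proposed Patent is best. ✓
Lab 2 (research lead late-stage), facing Invest lightly: Publish gives -5, Patent gives -9, Withhold gives -4. Proposed Patent is not best — profitable deviation exists. ✗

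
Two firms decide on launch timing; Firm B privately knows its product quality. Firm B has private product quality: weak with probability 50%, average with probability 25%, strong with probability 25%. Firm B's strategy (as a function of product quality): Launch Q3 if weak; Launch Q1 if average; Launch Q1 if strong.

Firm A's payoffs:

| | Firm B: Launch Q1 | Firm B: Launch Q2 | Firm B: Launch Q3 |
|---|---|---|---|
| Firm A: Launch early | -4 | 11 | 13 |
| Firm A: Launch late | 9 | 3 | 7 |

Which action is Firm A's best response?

Launch late

E[Launch early] = 0.5·(13) + 0.25·(-4) + 0.25·(-4) = 4.5
E[Launch late] = 0.5·(7) + 0.25·(9) + 0.25·(9) = 8
Best response: Launch late (8 is the largest).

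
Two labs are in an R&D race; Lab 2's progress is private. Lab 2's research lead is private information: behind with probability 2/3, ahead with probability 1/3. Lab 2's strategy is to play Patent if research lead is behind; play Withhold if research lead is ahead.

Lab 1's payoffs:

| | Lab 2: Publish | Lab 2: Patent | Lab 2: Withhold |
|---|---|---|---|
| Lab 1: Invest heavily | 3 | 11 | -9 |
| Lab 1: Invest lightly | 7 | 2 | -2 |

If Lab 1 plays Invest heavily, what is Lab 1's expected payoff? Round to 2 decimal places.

Take the expectation over Lab 2's research lead, weighting each type's action by its prior probability.
E[Invest heavily] = 2/3·11 + 1/3·(-9) = 22/3 + (-3) = 13/3

4.33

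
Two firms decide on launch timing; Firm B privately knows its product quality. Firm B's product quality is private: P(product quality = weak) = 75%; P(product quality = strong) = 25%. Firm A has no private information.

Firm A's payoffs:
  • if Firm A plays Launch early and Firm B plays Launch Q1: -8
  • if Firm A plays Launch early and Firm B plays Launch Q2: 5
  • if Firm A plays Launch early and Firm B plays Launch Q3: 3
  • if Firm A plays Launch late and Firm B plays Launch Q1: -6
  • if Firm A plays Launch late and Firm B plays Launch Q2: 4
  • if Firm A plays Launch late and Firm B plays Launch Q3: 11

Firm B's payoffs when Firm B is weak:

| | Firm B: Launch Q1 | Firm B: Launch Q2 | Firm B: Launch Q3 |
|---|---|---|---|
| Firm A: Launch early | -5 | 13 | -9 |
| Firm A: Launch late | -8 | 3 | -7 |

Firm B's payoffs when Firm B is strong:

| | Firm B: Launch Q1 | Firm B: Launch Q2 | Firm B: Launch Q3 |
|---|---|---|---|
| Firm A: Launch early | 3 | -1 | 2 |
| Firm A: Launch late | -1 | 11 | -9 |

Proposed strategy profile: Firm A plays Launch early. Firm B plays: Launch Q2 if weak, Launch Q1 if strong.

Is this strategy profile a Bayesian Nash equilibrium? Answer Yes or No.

Yes

A profile is a BNE iff every type of every player is best-responding given beliefs about the other side.
Firm A plays Launch early: E[Launch early] = 0.75·(5) + 0.25·(-8) = 1.75; E[Launch late] = 1.5. Best-responding. ✓
Firm B (product quality weak), facing Launch early: Launch Q1 gives -5, Launch Q2 gives 13, Launch Q3 gives -9. Proposed Launch Q2 is best. ✓
Firm B (product quality strong), facing Launch early: Launch Q1 gives 3, Launch Q2 gives -1, Launch Q3 gives 2. Proposed Launch Q1 is best. ✓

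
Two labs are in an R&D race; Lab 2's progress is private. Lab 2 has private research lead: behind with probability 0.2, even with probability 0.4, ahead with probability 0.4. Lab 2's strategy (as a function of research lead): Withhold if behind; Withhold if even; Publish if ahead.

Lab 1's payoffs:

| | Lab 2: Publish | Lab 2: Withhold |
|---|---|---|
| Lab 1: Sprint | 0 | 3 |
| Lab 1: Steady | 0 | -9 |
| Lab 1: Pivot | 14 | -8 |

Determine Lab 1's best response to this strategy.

Sprint

Compute Lab 1's expected payoff for each action, taking the expectation over Lab 2's type.
E[Sprint] = 0.2·(3) + 0.4·(3) + 0.4·(0) = 1.8
E[Steady] = 0.2·(-9) + 0.4·(-9) + 0.4·(0) = -5.4
E[Pivot] = 0.2·(-8) + 0.4·(-8) + 0.4·(14) = 0.8
Best response: Sprint (1.8 is the largest).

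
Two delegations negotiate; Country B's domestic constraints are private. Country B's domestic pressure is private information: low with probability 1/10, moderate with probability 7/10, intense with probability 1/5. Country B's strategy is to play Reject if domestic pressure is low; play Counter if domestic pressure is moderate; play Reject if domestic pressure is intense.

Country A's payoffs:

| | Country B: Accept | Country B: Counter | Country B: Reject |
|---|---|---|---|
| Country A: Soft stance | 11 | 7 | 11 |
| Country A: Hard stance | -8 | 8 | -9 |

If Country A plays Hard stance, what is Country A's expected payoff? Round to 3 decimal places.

E[Hard stance] = 1/10·(-9) + 7/10·8 + 1/5·(-9) = (-9/10) + 28/5 + (-9/5) = 29/10

2.900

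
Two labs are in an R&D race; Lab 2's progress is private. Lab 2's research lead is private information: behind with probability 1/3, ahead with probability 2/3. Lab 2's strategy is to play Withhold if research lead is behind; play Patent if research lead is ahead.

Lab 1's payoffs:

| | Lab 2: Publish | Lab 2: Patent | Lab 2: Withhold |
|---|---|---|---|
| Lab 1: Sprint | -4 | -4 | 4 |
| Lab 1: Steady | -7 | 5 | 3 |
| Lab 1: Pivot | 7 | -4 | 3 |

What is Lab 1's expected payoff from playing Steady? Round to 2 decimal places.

Take the expectation over Lab 2's research lead, weighting each type's action by its prior probability.
E[Steady] = 1/3·3 + 2/3·5 = 1 + 10/3 = 13/3

4.33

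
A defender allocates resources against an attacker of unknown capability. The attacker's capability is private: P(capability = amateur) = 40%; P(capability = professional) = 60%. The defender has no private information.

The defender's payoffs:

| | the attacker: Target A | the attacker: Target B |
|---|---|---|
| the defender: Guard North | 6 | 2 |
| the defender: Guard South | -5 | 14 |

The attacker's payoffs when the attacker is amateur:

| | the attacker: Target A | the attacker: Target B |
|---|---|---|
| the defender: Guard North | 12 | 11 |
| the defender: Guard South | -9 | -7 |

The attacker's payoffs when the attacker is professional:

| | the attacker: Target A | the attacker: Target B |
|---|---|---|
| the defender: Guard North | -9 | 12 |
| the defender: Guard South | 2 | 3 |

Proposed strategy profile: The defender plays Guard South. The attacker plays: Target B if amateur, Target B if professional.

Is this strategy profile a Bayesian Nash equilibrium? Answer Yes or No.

Yes

A profile is a BNE iff every type of every player is best-responding given beliefs about the other side.
The defender plays Guard South: E[Guard South] = 0.4·(14) + 0.6·(14) = 14; E[Guard North] = 2. Best-responding. ✓
The attacker (capability amateur), facing Guard South: Target A gives -9, Target B gives -7. Proposed Target B is best. ✓
The attacker (capability professional), facing Guard South: Target A gives 2, Target B gives 3. Proposed Target B is best. ✓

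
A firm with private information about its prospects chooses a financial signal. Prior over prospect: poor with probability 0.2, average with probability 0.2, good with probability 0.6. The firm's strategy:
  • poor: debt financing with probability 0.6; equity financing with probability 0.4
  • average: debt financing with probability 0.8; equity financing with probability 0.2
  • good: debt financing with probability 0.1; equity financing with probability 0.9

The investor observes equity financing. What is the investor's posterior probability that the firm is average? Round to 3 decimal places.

0.061

P(equity financing) = 0.2·0.4 + 0.2·0.2 + 0.6·0.9 = 0.66
P(average | equity financing) = (0.2·0.2) / 0.66 = 0.04 / 0.66 = 0.0606061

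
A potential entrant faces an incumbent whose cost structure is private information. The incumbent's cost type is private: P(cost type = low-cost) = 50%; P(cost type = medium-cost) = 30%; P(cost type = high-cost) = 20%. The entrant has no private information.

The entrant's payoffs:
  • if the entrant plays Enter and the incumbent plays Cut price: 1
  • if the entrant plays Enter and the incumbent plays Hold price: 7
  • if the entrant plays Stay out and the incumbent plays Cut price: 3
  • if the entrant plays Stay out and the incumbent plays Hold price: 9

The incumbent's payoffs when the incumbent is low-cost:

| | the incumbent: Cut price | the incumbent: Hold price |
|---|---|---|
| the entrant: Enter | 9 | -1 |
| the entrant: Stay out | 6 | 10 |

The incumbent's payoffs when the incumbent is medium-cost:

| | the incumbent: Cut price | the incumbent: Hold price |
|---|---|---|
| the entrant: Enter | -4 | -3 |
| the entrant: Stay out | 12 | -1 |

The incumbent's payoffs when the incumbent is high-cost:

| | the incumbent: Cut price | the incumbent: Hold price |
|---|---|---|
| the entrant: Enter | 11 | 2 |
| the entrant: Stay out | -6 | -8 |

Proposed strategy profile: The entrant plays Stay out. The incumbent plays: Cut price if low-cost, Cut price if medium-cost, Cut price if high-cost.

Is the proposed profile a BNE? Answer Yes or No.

The entrant plays Stay out: E[Stay out] = 0.5·(3) + 0.3·(3) + 0.2·(3) = 3; E[Enter] = 1. Best-responding. ✓
The incumbent (cost type low-cost), facing Stay out: Cut price gives 6, Hold price gives 10. Proposed Cut price is not best — profitable deviation exists. ✗
The incumbent (cost type medium-cost), facing Stay out: Cut price gives 12, Hold price gives -1. Proposed Cut price is best. ✓
The incumbent (cost type high-cost), facing Stay out: Cut price gives -6, Hold price gives -8. Proposed Cut price is best. ✓

No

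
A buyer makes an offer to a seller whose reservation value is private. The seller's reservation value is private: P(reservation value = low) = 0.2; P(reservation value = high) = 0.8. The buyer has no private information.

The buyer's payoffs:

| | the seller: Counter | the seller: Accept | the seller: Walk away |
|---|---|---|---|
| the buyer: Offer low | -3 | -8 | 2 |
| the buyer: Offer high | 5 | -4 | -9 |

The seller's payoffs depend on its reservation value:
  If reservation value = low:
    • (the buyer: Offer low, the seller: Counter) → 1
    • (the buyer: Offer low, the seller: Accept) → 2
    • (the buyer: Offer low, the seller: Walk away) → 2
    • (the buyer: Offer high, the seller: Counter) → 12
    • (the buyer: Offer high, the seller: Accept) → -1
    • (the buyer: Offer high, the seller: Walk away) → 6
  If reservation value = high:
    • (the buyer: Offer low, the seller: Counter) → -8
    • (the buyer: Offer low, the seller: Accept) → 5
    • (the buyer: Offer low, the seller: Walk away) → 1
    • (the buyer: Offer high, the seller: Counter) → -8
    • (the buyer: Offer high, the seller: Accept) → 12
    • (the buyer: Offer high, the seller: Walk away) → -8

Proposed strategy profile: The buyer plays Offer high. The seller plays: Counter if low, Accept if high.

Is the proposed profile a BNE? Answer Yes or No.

The buyer plays Offer high: E[Offer high] = 0.2·(5) + 0.8·(-4) = -2.2; E[Offer low] = -7. Best-responding. ✓
The seller (reservation value low), facing Offer high: Counter gives 12, Accept gives -1, Walk away gives 6. Proposed Counter is best. ✓
The seller (reservation value high), facing Offer high: Counter gives -8, Accept gives 12, Walk away gives -8. Proposed Accept is best. ✓

Yes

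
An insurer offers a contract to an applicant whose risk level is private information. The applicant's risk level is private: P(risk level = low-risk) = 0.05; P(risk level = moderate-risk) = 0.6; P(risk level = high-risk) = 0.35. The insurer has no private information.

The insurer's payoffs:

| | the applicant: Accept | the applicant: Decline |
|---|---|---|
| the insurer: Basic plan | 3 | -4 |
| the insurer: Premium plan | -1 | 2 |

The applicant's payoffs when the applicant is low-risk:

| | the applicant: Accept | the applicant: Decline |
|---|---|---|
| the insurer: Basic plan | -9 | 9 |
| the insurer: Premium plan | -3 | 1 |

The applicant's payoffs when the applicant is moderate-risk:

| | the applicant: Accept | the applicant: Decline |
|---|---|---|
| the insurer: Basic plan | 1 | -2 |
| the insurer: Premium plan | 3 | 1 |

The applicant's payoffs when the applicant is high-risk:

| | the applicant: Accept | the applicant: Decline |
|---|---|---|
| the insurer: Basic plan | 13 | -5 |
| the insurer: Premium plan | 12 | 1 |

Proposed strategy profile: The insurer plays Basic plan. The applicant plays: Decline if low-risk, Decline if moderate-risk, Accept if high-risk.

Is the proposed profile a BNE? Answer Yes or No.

The insurer plays Basic plan: E[Basic plan] = 0.05·(-4) + 0.6·(-4) + 0.35·(3) = -1.55; E[Premium plan] = 0.95. Not best-responding. ✗
The applicant (risk level low-risk), facing Basic plan: Accept gives -9, Decline gives 9. Proposed Decline is best. ✓
The applicant (risk level moderate-risk), facing Basic plan: Accept gives 1, Decline gives -2. Proposed Decline is not best — profitable deviation exists. ✗
The applicant (risk level high-risk), facing Basic plan: Accept gives 13, Decline gives -5. Proposed Accept is best. ✓

No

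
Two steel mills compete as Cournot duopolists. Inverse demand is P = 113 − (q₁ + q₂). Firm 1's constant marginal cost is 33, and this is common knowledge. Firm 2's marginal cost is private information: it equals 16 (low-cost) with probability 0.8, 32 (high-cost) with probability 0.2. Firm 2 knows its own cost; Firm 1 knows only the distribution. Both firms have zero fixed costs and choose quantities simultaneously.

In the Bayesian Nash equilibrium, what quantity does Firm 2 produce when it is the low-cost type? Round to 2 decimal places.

37.47

Each type of Firm 2 best-responds to q₁; Firm 1 best-responds to the expected q₂ over Firm 2's types.
Firm 2 with cost c maximizes (113 − (q₁+q₂) − c)·q₂, giving q₂(c) = (113 − c − q₁)/2.
E[c₂] = 0.8·16 + 0.2·32 = 19.2
Firm 1's FOC against E[q₂] yields q₁ = (113 − 2·33 + E[c₂])/3 = (113 − 66 + 19.2)/3 = 22.0667.
q₂(low-cost) = (113 − 16 − 22.0667)/2 = 37.4667.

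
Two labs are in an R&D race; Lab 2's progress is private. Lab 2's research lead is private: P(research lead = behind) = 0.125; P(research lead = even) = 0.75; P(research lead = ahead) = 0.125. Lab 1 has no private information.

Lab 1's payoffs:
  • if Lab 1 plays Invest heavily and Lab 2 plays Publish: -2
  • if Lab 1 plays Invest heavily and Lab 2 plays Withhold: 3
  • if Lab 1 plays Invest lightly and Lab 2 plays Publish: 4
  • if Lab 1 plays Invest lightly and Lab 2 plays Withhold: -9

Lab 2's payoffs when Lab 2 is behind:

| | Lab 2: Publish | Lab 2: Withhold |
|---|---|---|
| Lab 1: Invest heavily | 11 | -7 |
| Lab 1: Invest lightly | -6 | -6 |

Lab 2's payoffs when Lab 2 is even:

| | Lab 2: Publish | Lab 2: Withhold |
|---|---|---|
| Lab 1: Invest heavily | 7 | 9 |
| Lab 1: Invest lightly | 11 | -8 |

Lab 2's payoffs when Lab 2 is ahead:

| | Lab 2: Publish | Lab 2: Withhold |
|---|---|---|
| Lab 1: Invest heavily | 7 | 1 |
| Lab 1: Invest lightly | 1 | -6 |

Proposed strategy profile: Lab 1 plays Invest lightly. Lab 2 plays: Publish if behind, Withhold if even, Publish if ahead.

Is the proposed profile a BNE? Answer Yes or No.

A profile is a BNE iff every type of every player is best-responding given beliefs about the other side.
Lab 1 plays Invest lightly: E[Invest lightly] = 0.125·(4) + 0.75·(-9) + 0.125·(4) = -5.75; E[Invest heavily] = 1.75. Not best-responding. ✗
Lab 2 (research lead behind), facing Invest lightly: Publish gives -6, Withhold gives -6. Proposed Publish is best. ✓
Lab 2 (research lead even), facing Invest lightly: Publish gives 11, Withhold gives -8. Proposed Withhold is not best — profitable deviation exists. ✗
Lab 2 (research lead ahead), facing Invest lightly: Publish gives 1, Withhold gives -6. Proposed Publish is best. ✓

No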